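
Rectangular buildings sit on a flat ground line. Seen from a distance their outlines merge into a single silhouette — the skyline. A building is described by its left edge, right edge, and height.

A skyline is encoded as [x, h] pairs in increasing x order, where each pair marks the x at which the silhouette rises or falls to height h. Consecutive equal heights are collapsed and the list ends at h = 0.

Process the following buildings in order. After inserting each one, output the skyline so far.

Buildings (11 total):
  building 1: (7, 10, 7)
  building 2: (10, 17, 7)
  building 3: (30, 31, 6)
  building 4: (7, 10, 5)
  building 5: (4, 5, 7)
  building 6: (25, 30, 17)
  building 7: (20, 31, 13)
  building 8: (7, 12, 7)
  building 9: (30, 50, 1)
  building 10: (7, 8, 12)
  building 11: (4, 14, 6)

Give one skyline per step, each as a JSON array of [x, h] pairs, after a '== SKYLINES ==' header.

== SKYLINES ==
[[7,7],[10,0]]
[[7,7],[17,0]]
[[7,7],[17,0],[30,6],[31,0]]
[[7,7],[17,0],[30,6],[31,0]]
[[4,7],[5,0],[7,7],[17,0],[30,6],[31,0]]
[[4,7],[5,0],[7,7],[17,0],[25,17],[30,6],[31,0]]
[[4,7],[5,0],[7,7],[17,0],[20,13],[25,17],[30,13],[31,0]]
[[4,7],[5,0],[7,7],[17,0],[20,13],[25,17],[30,13],[31,0]]
[[4,7],[5,0],[7,7],[17,0],[20,13],[25,17],[30,13],[31,1],[50,0]]
[[4,7],[5,0],[7,12],[8,7],[17,0],[20,13],[25,17],[30,13],[31,1],[50,0]]
[[4,7],[5,6],[7,12],[8,7],[17,0],[20,13],[25,17],[30,13],[31,1],[50,0]]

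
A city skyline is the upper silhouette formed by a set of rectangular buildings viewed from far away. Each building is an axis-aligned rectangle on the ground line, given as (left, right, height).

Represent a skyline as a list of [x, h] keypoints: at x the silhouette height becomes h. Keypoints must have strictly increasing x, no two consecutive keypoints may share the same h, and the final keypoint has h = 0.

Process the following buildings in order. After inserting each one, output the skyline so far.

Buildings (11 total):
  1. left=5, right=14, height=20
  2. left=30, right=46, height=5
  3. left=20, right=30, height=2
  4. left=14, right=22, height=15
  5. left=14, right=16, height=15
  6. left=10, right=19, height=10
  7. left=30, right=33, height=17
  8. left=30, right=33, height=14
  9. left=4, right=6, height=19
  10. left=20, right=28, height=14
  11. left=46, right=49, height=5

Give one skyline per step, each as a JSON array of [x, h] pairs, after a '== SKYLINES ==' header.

== SKYLINES ==
[[5,20],[14,0]]
[[5,20],[14,0],[30,5],[46,0]]
[[5,20],[14,0],[20,2],[30,5],[46,0]]
[[5,20],[14,15],[22,2],[30,5],[46,0]]
[[5,20],[14,15],[22,2],[30,5],[46,0]]
[[5,20],[14,15],[22,2],[30,5],[46,0]]
[[5,20],[14,15],[22,2],[30,17],[33,5],[46,0]]
[[5,20],[14,15],[22,2],[30,17],[33,5],[46,0]]
[[4,19],[5,20],[14,15],[22,2],[30,17],[33,5],[46,0]]
[[4,19],[5,20],[14,15],[22,14],[28,2],[30,17],[33,5],[46,0]]
[[4,19],[5,20],[14,15],[22,14],[28,2],[30,17],[33,5],[49,0]]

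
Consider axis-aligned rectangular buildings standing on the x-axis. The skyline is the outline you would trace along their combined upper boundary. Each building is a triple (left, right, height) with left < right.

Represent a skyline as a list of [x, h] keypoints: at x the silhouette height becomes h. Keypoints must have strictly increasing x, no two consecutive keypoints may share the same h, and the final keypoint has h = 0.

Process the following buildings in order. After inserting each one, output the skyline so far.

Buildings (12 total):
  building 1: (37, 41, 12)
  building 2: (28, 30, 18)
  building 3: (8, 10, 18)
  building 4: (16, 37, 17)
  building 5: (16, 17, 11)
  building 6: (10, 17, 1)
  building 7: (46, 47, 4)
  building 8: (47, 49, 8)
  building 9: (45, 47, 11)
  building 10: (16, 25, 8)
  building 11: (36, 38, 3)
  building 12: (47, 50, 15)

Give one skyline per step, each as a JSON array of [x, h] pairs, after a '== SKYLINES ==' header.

== SKYLINES ==
[[37,12],[41,0]]
[[28,18],[30,0],[37,12],[41,0]]
[[8,18],[10,0],[28,18],[30,0],[37,12],[41,0]]
[[8,18],[10,0],[16,17],[28,18],[30,17],[37,12],[41,0]]
[[8,18],[10,0],[16,17],[28,18],[30,17],[37,12],[41,0]]
[[8,18],[10,1],[16,17],[28,18],[30,17],[37,12],[41,0]]
[[8,18],[10,1],[16,17],[28,18],[30,17],[37,12],[41,0],[46,4],[47,0]]
[[8,18],[10,1],[16,17],[28,18],[30,17],[37,12],[41,0],[46,4],[47,8],[49,0]]
[[8,18],[10,1],[16,17],[28,18],[30,17],[37,12],[41,0],[45,11],[47,8],[49,0]]
[[8,18],[10,1],[16,17],[28,18],[30,17],[37,12],[41,0],[45,11],[47,8],[49,0]]
[[8,18],[10,1],[16,17],[28,18],[30,17],[37,12],[41,0],[45,11],[47,8],[49,0]]
[[8,18],[10,1],[16,17],[28,18],[30,17],[37,12],[41,0],[45,11],[47,15],[50,0]]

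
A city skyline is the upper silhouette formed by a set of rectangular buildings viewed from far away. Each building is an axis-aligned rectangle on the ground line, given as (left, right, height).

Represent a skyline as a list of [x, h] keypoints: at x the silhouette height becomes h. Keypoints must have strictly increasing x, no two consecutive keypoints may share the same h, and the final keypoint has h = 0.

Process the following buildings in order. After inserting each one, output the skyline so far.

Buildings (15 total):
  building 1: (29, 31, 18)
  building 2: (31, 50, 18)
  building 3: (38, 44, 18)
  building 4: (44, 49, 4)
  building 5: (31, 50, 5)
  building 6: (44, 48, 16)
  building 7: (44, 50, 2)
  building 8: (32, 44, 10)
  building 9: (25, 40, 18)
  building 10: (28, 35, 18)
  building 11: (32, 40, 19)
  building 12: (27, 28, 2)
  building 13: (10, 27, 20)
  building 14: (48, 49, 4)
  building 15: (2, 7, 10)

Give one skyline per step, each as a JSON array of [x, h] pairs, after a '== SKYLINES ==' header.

== SKYLINES ==
[[29,18],[31,0]]
[[29,18],[50,0]]
[[29,18],[50,0]]
[[29,18],[50,0]]
[[29,18],[50,0]]
[[29,18],[50,0]]
[[29,18],[50,0]]
[[29,18],[50,0]]
[[25,18],[50,0]]
[[25,18],[50,0]]
[[25,18],[32,19],[40,18],[50,0]]
[[25,18],[32,19],[40,18],[50,0]]
[[10,20],[27,18],[32,19],[40,18],[50,0]]
[[10,20],[27,18],[32,19],[40,18],[50,0]]
[[2,10],[7,0],[10,20],[27,18],[32,19],[40,18],[50,0]]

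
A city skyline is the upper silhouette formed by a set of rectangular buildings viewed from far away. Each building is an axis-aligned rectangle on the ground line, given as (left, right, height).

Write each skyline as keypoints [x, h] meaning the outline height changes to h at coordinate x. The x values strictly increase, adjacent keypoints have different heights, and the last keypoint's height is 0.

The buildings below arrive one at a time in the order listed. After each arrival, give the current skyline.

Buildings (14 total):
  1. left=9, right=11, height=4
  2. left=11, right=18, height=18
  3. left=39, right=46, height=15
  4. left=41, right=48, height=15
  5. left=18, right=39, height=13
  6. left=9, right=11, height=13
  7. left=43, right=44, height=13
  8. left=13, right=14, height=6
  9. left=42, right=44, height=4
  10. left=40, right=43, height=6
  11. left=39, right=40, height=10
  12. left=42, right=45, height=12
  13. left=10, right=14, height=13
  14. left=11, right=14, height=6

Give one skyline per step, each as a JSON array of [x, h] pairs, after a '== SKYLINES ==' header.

== SKYLINES ==
[[9,4],[11,0]]
[[9,4],[11,18],[18,0]]
[[9,4],[11,18],[18,0],[39,15],[46,0]]
[[9,4],[11,18],[18,0],[39,15],[48,0]]
[[9,4],[11,18],[18,13],[39,15],[48,0]]
[[9,13],[11,18],[18,13],[39,15],[48,0]]
[[9,13],[11,18],[18,13],[39,15],[48,0]]
[[9,13],[11,18],[18,13],[39,15],[48,0]]
[[9,13],[11,18],[18,13],[39,15],[48,0]]
[[9,13],[11,18],[18,13],[39,15],[48,0]]
[[9,13],[11,18],[18,13],[39,15],[48,0]]
[[9,13],[11,18],[18,13],[39,15],[48,0]]
[[9,13],[11,18],[18,13],[39,15],[48,0]]
[[9,13],[11,18],[18,13],[39,15],[48,0]]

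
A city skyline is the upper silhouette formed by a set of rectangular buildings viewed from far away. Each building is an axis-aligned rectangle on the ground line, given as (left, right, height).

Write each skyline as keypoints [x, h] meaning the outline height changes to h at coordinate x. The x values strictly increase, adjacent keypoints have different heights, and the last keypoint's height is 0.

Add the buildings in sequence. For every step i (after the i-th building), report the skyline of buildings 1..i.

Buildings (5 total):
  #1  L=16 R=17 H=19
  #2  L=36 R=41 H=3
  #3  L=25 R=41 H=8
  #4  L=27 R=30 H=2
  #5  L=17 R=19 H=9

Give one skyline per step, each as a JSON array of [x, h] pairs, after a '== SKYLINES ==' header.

== SKYLINES ==
[[16,19],[17,0]]
[[16,19],[17,0],[36,3],[41,0]]
[[16,19],[17,0],[25,8],[41,0]]
[[16,19],[17,0],[25,8],[41,0]]
[[16,19],[17,9],[19,0],[25,8],[41,0]]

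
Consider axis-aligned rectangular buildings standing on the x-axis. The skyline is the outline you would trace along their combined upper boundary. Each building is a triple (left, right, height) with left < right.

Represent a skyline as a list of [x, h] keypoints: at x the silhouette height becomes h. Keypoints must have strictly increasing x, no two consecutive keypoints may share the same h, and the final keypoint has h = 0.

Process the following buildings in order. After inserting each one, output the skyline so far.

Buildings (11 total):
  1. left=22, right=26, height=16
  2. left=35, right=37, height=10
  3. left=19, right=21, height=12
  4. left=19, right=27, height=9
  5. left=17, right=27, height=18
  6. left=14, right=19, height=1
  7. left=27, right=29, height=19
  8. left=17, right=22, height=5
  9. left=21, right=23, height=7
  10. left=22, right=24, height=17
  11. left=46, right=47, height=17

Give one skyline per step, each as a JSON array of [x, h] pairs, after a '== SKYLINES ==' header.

== SKYLINES ==
[[22,16],[26,0]]
[[22,16],[26,0],[35,10],[37,0]]
[[19,12],[21,0],[22,16],[26,0],[35,10],[37,0]]
[[19,12],[21,9],[22,16],[26,9],[27,0],[35,10],[37,0]]
[[17,18],[27,0],[35,10],[37,0]]
[[14,1],[17,18],[27,0],[35,10],[37,0]]
[[14,1],[17,18],[27,19],[29,0],[35,10],[37,0]]
[[14,1],[17,18],[27,19],[29,0],[35,10],[37,0]]
[[14,1],[17,18],[27,19],[29,0],[35,10],[37,0]]
[[14,1],[17,18],[27,19],[29,0],[35,10],[37,0]]
[[14,1],[17,18],[27,19],[29,0],[35,10],[37,0],[46,17],[47,0]]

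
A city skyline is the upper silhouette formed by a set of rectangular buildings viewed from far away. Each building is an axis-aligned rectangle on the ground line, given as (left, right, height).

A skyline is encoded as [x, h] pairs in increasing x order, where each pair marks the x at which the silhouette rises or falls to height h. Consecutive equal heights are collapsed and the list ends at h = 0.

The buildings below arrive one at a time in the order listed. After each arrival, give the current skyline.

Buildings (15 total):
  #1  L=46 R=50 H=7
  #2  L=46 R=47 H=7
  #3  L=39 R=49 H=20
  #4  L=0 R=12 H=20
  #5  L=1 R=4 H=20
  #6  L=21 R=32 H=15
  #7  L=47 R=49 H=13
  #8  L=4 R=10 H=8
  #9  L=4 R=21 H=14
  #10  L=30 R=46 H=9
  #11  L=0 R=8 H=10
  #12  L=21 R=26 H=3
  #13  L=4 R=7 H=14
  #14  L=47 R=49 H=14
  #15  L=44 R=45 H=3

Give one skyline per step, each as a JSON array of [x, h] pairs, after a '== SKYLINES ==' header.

== SKYLINES ==
[[46,7],[50,0]]
[[46,7],[50,0]]
[[39,20],[49,7],[50,0]]
[[0,20],[12,0],[39,20],[49,7],[50,0]]
[[0,20],[12,0],[39,20],[49,7],[50,0]]
[[0,20],[12,0],[21,15],[32,0],[39,20],[49,7],[50,0]]
[[0,20],[12,0],[21,15],[32,0],[39,20],[49,7],[50,0]]
[[0,20],[12,0],[21,15],[32,0],[39,20],[49,7],[50,0]]
[[0,20],[12,14],[21,15],[32,0],[39,20],[49,7],[50,0]]
[[0,20],[12,14],[21,15],[32,9],[39,20],[49,7],[50,0]]
[[0,20],[12,14],[21,15],[32,9],[39,20],[49,7],[50,0]]
[[0,20],[12,14],[21,15],[32,9],[39,20],[49,7],[50,0]]
[[0,20],[12,14],[21,15],[32,9],[39,20],[49,7],[50,0]]
[[0,20],[12,14],[21,15],[32,9],[39,20],[49,7],[50,0]]
[[0,20],[12,14],[21,15],[32,9],[39,20],[49,7],[50,0]]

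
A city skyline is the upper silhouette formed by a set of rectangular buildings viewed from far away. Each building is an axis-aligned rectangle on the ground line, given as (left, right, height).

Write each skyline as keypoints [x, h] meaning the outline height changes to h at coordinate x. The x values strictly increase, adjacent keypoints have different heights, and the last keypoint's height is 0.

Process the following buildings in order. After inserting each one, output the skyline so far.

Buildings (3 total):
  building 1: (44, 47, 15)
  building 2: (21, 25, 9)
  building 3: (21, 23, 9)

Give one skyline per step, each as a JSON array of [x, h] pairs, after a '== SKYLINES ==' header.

== SKYLINES ==
[[44,15],[47,0]]
[[21,9],[25,0],[44,15],[47,0]]
[[21,9],[25,0],[44,15],[47,0]]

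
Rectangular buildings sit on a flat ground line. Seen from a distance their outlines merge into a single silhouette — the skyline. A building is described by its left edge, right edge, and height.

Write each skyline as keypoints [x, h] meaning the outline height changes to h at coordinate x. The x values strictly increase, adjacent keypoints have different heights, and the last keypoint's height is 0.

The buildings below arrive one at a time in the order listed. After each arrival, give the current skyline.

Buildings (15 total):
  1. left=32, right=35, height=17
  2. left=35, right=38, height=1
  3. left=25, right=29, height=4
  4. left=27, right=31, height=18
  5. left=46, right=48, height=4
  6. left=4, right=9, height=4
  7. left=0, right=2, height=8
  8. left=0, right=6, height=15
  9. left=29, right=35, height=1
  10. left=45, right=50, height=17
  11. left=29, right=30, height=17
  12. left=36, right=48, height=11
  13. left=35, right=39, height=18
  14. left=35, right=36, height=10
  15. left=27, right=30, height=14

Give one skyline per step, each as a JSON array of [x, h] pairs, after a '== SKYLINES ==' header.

== SKYLINES ==
[[32,17],[35,0]]
[[32,17],[35,1],[38,0]]
[[25,4],[29,0],[32,17],[35,1],[38,0]]
[[25,4],[27,18],[31,0],[32,17],[35,1],[38,0]]
[[25,4],[27,18],[31,0],[32,17],[35,1],[38,0],[46,4],[48,0]]
[[4,4],[9,0],[25,4],[27,18],[31,0],[32,17],[35,1],[38,0],[46,4],[48,0]]
[[0,8],[2,0],[4,4],[9,0],[25,4],[27,18],[31,0],[32,17],[35,1],[38,0],[46,4],[48,0]]
[[0,15],[6,4],[9,0],[25,4],[27,18],[31,0],[32,17],[35,1],[38,0],[46,4],[48,0]]
[[0,15],[6,4],[9,0],[25,4],[27,18],[31,1],[32,17],[35,1],[38,0],[46,4],[48,0]]
[[0,15],[6,4],[9,0],[25,4],[27,18],[31,1],[32,17],[35,1],[38,0],[45,17],[50,0]]
[[0,15],[6,4],[9,0],[25,4],[27,18],[31,1],[32,17],[35,1],[38,0],[45,17],[50,0]]
[[0,15],[6,4],[9,0],[25,4],[27,18],[31,1],[32,17],[35,1],[36,11],[45,17],[50,0]]
[[0,15],[6,4],[9,0],[25,4],[27,18],[31,1],[32,17],[35,18],[39,11],[45,17],[50,0]]
[[0,15],[6,4],[9,0],[25,4],[27,18],[31,1],[32,17],[35,18],[39,11],[45,17],[50,0]]
[[0,15],[6,4],[9,0],[25,4],[27,18],[31,1],[32,17],[35,18],[39,11],[45,17],[50,0]]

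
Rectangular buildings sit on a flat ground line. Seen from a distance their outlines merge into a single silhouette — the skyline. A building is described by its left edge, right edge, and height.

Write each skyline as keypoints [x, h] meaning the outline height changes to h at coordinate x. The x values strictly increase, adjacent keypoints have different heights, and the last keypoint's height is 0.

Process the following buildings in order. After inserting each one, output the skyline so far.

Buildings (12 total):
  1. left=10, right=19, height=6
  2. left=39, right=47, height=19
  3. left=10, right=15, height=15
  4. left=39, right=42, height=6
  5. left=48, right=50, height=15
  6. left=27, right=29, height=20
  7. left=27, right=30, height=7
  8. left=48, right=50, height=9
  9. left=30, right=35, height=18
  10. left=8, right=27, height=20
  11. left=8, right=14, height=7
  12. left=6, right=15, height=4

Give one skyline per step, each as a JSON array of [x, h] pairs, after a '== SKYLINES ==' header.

== SKYLINES ==
[[10,6],[19,0]]
[[10,6],[19,0],[39,19],[47,0]]
[[10,15],[15,6],[19,0],[39,19],[47,0]]
[[10,15],[15,6],[19,0],[39,19],[47,0]]
[[10,15],[15,6],[19,0],[39,19],[47,0],[48,15],[50,0]]
[[10,15],[15,6],[19,0],[27,20],[29,0],[39,19],[47,0],[48,15],[50,0]]
[[10,15],[15,6],[19,0],[27,20],[29,7],[30,0],[39,19],[47,0],[48,15],[50,0]]
[[10,15],[15,6],[19,0],[27,20],[29,7],[30,0],[39,19],[47,0],[48,15],[50,0]]
[[10,15],[15,6],[19,0],[27,20],[29,7],[30,18],[35,0],[39,19],[47,0],[48,15],[50,0]]
[[8,20],[29,7],[30,18],[35,0],[39,19],[47,0],[48,15],[50,0]]
[[8,20],[29,7],[30,18],[35,0],[39,19],[47,0],[48,15],[50,0]]
[[6,4],[8,20],[29,7],[30,18],[35,0],[39,19],[47,0],[48,15],[50,0]]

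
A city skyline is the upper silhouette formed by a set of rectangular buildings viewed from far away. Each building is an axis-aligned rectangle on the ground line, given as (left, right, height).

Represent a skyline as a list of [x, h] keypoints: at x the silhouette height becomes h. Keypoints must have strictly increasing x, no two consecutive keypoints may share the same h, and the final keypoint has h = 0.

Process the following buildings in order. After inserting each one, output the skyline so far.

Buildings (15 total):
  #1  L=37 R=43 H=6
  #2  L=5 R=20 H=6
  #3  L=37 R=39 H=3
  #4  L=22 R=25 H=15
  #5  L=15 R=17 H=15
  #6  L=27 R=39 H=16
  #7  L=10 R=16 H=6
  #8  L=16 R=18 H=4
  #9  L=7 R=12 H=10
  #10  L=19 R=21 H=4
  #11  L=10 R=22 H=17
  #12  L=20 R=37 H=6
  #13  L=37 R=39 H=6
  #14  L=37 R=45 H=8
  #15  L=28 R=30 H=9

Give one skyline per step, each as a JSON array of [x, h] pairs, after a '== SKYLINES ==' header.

== SKYLINES ==
[[37,6],[43,0]]
[[5,6],[20,0],[37,6],[43,0]]
[[5,6],[20,0],[37,6],[43,0]]
[[5,6],[20,0],[22,15],[25,0],[37,6],[43,0]]
[[5,6],[15,15],[17,6],[20,0],[22,15],[25,0],[37,6],[43,0]]
[[5,6],[15,15],[17,6],[20,0],[22,15],[25,0],[27,16],[39,6],[43,0]]
[[5,6],[15,15],[17,6],[20,0],[22,15],[25,0],[27,16],[39,6],[43,0]]
[[5,6],[15,15],[17,6],[20,0],[22,15],[25,0],[27,16],[39,6],[43,0]]
[[5,6],[7,10],[12,6],[15,15],[17,6],[20,0],[22,15],[25,0],[27,16],[39,6],[43,0]]
[[5,6],[7,10],[12,6],[15,15],[17,6],[20,4],[21,0],[22,15],[25,0],[27,16],[39,6],[43,0]]
[[5,6],[7,10],[10,17],[22,15],[25,0],[27,16],[39,6],[43,0]]
[[5,6],[7,10],[10,17],[22,15],[25,6],[27,16],[39,6],[43,0]]
[[5,6],[7,10],[10,17],[22,15],[25,6],[27,16],[39,6],[43,0]]
[[5,6],[7,10],[10,17],[22,15],[25,6],[27,16],[39,8],[45,0]]
[[5,6],[7,10],[10,17],[22,15],[25,6],[27,16],[39,8],[45,0]]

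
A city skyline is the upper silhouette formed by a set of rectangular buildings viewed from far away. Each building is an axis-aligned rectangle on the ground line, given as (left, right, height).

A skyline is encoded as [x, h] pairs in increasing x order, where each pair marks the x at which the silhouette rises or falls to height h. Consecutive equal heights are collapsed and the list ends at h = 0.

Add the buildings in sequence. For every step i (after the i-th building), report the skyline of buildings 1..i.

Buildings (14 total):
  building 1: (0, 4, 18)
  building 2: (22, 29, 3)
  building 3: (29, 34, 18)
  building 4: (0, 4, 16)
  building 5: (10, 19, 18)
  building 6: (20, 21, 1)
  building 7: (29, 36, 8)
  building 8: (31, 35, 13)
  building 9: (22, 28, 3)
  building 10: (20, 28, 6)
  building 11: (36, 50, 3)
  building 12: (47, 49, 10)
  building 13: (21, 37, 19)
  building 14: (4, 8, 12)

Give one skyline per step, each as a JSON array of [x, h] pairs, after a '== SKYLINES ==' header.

== SKYLINES ==
[[0,18],[4,0]]
[[0,18],[4,0],[22,3],[29,0]]
[[0,18],[4,0],[22,3],[29,18],[34,0]]
[[0,18],[4,0],[22,3],[29,18],[34,0]]
[[0,18],[4,0],[10,18],[19,0],[22,3],[29,18],[34,0]]
[[0,18],[4,0],[10,18],[19,0],[20,1],[21,0],[22,3],[29,18],[34,0]]
[[0,18],[4,0],[10,18],[19,0],[20,1],[21,0],[22,3],[29,18],[34,8],[36,0]]
[[0,18],[4,0],[10,18],[19,0],[20,1],[21,0],[22,3],[29,18],[34,13],[35,8],[36,0]]
[[0,18],[4,0],[10,18],[19,0],[20,1],[21,0],[22,3],[29,18],[34,13],[35,8],[36,0]]
[[0,18],[4,0],[10,18],[19,0],[20,6],[28,3],[29,18],[34,13],[35,8],[36,0]]
[[0,18],[4,0],[10,18],[19,0],[20,6],[28,3],[29,18],[34,13],[35,8],[36,3],[50,0]]
[[0,18],[4,0],[10,18],[19,0],[20,6],[28,3],[29,18],[34,13],[35,8],[36,3],[47,10],[49,3],[50,0]]
[[0,18],[4,0],[10,18],[19,0],[20,6],[21,19],[37,3],[47,10],[49,3],[50,0]]
[[0,18],[4,12],[8,0],[10,18],[19,0],[20,6],[21,19],[37,3],[47,10],[49,3],[50,0]]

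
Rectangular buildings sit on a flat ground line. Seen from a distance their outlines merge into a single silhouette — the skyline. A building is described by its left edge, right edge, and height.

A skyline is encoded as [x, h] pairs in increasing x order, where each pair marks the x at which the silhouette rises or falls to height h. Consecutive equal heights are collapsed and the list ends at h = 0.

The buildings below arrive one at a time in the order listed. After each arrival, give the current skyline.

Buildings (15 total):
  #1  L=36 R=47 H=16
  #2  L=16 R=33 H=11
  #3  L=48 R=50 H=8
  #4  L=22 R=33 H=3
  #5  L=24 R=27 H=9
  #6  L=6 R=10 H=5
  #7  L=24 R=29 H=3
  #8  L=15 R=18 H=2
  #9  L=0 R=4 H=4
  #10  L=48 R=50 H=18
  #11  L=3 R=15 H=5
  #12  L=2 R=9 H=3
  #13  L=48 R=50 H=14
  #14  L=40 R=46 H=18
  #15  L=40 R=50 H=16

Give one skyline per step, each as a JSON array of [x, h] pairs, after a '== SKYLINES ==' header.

== SKYLINES ==
[[36,16],[47,0]]
[[16,11],[33,0],[36,16],[47,0]]
[[16,11],[33,0],[36,16],[47,0],[48,8],[50,0]]
[[16,11],[33,0],[36,16],[47,0],[48,8],[50,0]]
[[16,11],[33,0],[36,16],[47,0],[48,8],[50,0]]
[[6,5],[10,0],[16,11],[33,0],[36,16],[47,0],[48,8],[50,0]]
[[6,5],[10,0],[16,11],[33,0],[36,16],[47,0],[48,8],[50,0]]
[[6,5],[10,0],[15,2],[16,11],[33,0],[36,16],[47,0],[48,8],[50,0]]
[[0,4],[4,0],[6,5],[10,0],[15,2],[16,11],[33,0],[36,16],[47,0],[48,8],[50,0]]
[[0,4],[4,0],[6,5],[10,0],[15,2],[16,11],[33,0],[36,16],[47,0],[48,18],[50,0]]
[[0,4],[3,5],[15,2],[16,11],[33,0],[36,16],[47,0],[48,18],[50,0]]
[[0,4],[3,5],[15,2],[16,11],[33,0],[36,16],[47,0],[48,18],[50,0]]
[[0,4],[3,5],[15,2],[16,11],[33,0],[36,16],[47,0],[48,18],[50,0]]
[[0,4],[3,5],[15,2],[16,11],[33,0],[36,16],[40,18],[46,16],[47,0],[48,18],[50,0]]
[[0,4],[3,5],[15,2],[16,11],[33,0],[36,16],[40,18],[46,16],[48,18],[50,0]]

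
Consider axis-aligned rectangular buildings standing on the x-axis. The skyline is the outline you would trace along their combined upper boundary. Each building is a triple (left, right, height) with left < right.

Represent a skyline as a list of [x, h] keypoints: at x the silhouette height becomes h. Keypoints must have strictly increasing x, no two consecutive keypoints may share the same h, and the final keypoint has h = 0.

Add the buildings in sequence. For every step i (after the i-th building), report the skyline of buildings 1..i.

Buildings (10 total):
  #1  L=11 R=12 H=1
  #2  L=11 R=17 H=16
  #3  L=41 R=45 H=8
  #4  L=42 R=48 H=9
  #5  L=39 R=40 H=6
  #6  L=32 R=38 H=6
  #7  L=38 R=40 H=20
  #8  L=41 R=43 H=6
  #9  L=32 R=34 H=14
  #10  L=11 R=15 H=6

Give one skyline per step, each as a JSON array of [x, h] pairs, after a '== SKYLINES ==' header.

== SKYLINES ==
[[11,1],[12,0]]
[[11,16],[17,0]]
[[11,16],[17,0],[41,8],[45,0]]
[[11,16],[17,0],[41,8],[42,9],[48,0]]
[[11,16],[17,0],[39,6],[40,0],[41,8],[42,9],[48,0]]
[[11,16],[17,0],[32,6],[38,0],[39,6],[40,0],[41,8],[42,9],[48,0]]
[[11,16],[17,0],[32,6],[38,20],[40,0],[41,8],[42,9],[48,0]]
[[11,16],[17,0],[32,6],[38,20],[40,0],[41,8],[42,9],[48,0]]
[[11,16],[17,0],[32,14],[34,6],[38,20],[40,0],[41,8],[42,9],[48,0]]
[[11,16],[17,0],[32,14],[34,6],[38,20],[40,0],[41,8],[42,9],[48,0]]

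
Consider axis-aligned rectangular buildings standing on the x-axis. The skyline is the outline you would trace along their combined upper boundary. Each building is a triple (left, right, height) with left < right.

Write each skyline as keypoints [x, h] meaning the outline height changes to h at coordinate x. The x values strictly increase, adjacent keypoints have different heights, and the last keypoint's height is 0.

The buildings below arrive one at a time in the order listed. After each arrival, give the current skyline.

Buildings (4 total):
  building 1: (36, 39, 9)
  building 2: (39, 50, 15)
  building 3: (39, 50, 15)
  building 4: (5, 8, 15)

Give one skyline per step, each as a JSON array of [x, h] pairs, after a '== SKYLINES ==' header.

== SKYLINES ==
[[36,9],[39,0]]
[[36,9],[39,15],[50,0]]
[[36,9],[39,15],[50,0]]
[[5,15],[8,0],[36,9],[39,15],[50,0]]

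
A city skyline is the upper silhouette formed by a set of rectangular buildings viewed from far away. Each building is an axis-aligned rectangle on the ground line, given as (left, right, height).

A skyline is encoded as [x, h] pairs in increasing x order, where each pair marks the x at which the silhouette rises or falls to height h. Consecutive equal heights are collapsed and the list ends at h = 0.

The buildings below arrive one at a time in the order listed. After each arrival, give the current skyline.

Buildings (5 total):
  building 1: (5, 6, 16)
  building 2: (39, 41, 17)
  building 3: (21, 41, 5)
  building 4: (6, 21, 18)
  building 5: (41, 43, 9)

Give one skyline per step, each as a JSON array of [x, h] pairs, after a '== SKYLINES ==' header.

== SKYLINES ==
[[5,16],[6,0]]
[[5,16],[6,0],[39,17],[41,0]]
[[5,16],[6,0],[21,5],[39,17],[41,0]]
[[5,16],[6,18],[21,5],[39,17],[41,0]]
[[5,16],[6,18],[21,5],[39,17],[41,9],[43,0]]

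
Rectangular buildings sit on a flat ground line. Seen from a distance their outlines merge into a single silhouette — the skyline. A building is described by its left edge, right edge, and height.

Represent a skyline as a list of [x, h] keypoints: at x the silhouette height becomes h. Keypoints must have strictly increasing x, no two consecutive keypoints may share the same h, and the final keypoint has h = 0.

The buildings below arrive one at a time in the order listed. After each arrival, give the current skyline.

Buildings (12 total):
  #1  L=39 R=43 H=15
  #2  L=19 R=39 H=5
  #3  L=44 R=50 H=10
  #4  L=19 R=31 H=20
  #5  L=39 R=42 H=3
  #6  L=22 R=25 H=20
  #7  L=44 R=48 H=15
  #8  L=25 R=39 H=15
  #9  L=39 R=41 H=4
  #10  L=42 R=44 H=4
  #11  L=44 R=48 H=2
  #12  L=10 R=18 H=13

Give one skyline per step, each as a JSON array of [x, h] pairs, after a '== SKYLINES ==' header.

== SKYLINES ==
[[39,15],[43,0]]
[[19,5],[39,15],[43,0]]
[[19,5],[39,15],[43,0],[44,10],[50,0]]
[[19,20],[31,5],[39,15],[43,0],[44,10],[50,0]]
[[19,20],[31,5],[39,15],[43,0],[44,10],[50,0]]
[[19,20],[31,5],[39,15],[43,0],[44,10],[50,0]]
[[19,20],[31,5],[39,15],[43,0],[44,15],[48,10],[50,0]]
[[19,20],[31,15],[43,0],[44,15],[48,10],[50,0]]
[[19,20],[31,15],[43,0],[44,15],[48,10],[50,0]]
[[19,20],[31,15],[43,4],[44,15],[48,10],[50,0]]
[[19,20],[31,15],[43,4],[44,15],[48,10],[50,0]]
[[10,13],[18,0],[19,20],[31,15],[43,4],[44,15],[48,10],[50,0]]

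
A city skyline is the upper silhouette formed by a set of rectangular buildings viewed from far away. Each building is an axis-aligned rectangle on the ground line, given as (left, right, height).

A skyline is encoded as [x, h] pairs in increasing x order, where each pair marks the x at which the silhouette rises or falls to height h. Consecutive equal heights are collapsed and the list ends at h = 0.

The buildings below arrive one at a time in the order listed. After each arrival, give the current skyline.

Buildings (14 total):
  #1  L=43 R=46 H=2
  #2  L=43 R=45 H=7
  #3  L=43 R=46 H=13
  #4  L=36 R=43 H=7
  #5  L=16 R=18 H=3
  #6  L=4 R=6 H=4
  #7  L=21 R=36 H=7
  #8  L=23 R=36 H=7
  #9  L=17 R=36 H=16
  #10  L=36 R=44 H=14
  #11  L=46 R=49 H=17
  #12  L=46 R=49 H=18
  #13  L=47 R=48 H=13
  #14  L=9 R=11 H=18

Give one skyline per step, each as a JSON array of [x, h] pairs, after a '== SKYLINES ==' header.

== SKYLINES ==
[[43,2],[46,0]]
[[43,7],[45,2],[46,0]]
[[43,13],[46,0]]
[[36,7],[43,13],[46,0]]
[[16,3],[18,0],[36,7],[43,13],[46,0]]
[[4,4],[6,0],[16,3],[18,0],[36,7],[43,13],[46,0]]
[[4,4],[6,0],[16,3],[18,0],[21,7],[43,13],[46,0]]
[[4,4],[6,0],[16,3],[18,0],[21,7],[43,13],[46,0]]
[[4,4],[6,0],[16,3],[17,16],[36,7],[43,13],[46,0]]
[[4,4],[6,0],[16,3],[17,16],[36,14],[44,13],[46,0]]
[[4,4],[6,0],[16,3],[17,16],[36,14],[44,13],[46,17],[49,0]]
[[4,4],[6,0],[16,3],[17,16],[36,14],[44,13],[46,18],[49,0]]
[[4,4],[6,0],[16,3],[17,16],[36,14],[44,13],[46,18],[49,0]]
[[4,4],[6,0],[9,18],[11,0],[16,3],[17,16],[36,14],[44,13],[46,18],[49,0]]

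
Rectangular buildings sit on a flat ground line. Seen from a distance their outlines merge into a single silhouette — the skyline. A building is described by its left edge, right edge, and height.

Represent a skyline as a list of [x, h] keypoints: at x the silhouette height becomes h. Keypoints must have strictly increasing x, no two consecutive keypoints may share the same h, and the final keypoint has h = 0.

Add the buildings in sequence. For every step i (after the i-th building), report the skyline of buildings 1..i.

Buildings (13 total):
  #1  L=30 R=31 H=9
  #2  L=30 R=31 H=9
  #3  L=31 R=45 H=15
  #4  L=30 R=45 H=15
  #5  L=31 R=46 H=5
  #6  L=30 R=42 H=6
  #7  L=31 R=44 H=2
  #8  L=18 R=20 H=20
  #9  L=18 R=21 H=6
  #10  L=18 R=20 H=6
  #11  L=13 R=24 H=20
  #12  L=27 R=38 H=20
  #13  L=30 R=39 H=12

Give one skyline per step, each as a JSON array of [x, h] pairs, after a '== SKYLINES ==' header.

== SKYLINES ==
[[30,9],[31,0]]
[[30,9],[31,0]]
[[30,9],[31,15],[45,0]]
[[30,15],[45,0]]
[[30,15],[45,5],[46,0]]
[[30,15],[45,5],[46,0]]
[[30,15],[45,5],[46,0]]
[[18,20],[20,0],[30,15],[45,5],[46,0]]
[[18,20],[20,6],[21,0],[30,15],[45,5],[46,0]]
[[18,20],[20,6],[21,0],[30,15],[45,5],[46,0]]
[[13,20],[24,0],[30,15],[45,5],[46,0]]
[[13,20],[24,0],[27,20],[38,15],[45,5],[46,0]]
[[13,20],[24,0],[27,20],[38,15],[45,5],[46,0]]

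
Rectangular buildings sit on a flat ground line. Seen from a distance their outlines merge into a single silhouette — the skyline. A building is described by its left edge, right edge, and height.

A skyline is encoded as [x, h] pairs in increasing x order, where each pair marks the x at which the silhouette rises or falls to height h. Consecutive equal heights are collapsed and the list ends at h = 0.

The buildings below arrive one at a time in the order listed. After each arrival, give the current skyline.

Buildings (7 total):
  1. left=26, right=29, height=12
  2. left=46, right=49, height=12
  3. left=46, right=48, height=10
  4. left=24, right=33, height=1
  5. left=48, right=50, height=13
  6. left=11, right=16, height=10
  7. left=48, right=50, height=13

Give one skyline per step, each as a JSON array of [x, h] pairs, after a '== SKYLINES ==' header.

== SKYLINES ==
[[26,12],[29,0]]
[[26,12],[29,0],[46,12],[49,0]]
[[26,12],[29,0],[46,12],[49,0]]
[[24,1],[26,12],[29,1],[33,0],[46,12],[49,0]]
[[24,1],[26,12],[29,1],[33,0],[46,12],[48,13],[50,0]]
[[11,10],[16,0],[24,1],[26,12],[29,1],[33,0],[46,12],[48,13],[50,0]]
[[11,10],[16,0],[24,1],[26,12],[29,1],[33,0],[46,12],[48,13],[50,0]]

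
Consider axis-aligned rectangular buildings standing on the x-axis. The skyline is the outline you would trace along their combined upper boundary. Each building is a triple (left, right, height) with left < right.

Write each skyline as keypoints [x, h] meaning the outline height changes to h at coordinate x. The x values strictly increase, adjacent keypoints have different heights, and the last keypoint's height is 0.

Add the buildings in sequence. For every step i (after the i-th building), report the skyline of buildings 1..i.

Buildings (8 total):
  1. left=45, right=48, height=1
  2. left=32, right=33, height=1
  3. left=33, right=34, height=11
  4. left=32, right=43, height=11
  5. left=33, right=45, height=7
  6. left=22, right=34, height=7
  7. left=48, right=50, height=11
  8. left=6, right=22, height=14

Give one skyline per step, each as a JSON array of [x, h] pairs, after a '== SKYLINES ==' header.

== SKYLINES ==
[[45,1],[48,0]]
[[32,1],[33,0],[45,1],[48,0]]
[[32,1],[33,11],[34,0],[45,1],[48,0]]
[[32,11],[43,0],[45,1],[48,0]]
[[32,11],[43,7],[45,1],[48,0]]
[[22,7],[32,11],[43,7],[45,1],[48,0]]
[[22,7],[32,11],[43,7],[45,1],[48,11],[50,0]]
[[6,14],[22,7],[32,11],[43,7],[45,1],[48,11],[50,0]]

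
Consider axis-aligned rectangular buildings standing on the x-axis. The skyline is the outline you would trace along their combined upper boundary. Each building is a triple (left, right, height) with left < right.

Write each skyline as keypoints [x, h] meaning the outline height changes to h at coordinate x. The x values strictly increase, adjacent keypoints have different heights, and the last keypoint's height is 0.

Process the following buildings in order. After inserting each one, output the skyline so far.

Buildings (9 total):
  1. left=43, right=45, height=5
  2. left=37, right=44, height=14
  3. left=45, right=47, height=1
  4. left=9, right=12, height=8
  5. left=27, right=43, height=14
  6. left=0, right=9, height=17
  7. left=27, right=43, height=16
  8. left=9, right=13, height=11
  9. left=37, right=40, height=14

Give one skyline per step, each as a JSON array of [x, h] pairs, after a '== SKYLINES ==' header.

== SKYLINES ==
[[43,5],[45,0]]
[[37,14],[44,5],[45,0]]
[[37,14],[44,5],[45,1],[47,0]]
[[9,8],[12,0],[37,14],[44,5],[45,1],[47,0]]
[[9,8],[12,0],[27,14],[44,5],[45,1],[47,0]]
[[0,17],[9,8],[12,0],[27,14],[44,5],[45,1],[47,0]]
[[0,17],[9,8],[12,0],[27,16],[43,14],[44,5],[45,1],[47,0]]
[[0,17],[9,11],[13,0],[27,16],[43,14],[44,5],[45,1],[47,0]]
[[0,17],[9,11],[13,0],[27,16],[43,14],[44,5],[45,1],[47,0]]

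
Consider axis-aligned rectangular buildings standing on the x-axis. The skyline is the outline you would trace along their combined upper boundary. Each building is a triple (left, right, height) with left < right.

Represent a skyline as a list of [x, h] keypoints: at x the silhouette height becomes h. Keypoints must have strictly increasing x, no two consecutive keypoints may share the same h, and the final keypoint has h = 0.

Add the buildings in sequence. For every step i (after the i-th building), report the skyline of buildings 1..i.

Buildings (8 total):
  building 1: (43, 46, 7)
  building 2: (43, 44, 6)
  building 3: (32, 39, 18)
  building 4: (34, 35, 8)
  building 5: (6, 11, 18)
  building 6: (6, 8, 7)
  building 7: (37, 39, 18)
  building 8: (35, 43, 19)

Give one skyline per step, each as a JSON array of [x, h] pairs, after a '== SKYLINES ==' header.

== SKYLINES ==
[[43,7],[46,0]]
[[43,7],[46,0]]
[[32,18],[39,0],[43,7],[46,0]]
[[32,18],[39,0],[43,7],[46,0]]
[[6,18],[11,0],[32,18],[39,0],[43,7],[46,0]]
[[6,18],[11,0],[32,18],[39,0],[43,7],[46,0]]
[[6,18],[11,0],[32,18],[39,0],[43,7],[46,0]]
[[6,18],[11,0],[32,18],[35,19],[43,7],[46,0]]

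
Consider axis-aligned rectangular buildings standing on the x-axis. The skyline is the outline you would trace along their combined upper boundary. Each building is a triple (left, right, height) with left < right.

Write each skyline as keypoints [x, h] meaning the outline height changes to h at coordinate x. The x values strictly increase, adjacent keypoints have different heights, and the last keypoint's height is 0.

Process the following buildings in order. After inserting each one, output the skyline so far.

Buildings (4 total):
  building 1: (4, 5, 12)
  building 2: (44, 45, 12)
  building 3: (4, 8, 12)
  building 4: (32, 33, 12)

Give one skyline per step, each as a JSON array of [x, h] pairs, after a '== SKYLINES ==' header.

== SKYLINES ==
[[4,12],[5,0]]
[[4,12],[5,0],[44,12],[45,0]]
[[4,12],[8,0],[44,12],[45,0]]
[[4,12],[8,0],[32,12],[33,0],[44,12],[45,0]]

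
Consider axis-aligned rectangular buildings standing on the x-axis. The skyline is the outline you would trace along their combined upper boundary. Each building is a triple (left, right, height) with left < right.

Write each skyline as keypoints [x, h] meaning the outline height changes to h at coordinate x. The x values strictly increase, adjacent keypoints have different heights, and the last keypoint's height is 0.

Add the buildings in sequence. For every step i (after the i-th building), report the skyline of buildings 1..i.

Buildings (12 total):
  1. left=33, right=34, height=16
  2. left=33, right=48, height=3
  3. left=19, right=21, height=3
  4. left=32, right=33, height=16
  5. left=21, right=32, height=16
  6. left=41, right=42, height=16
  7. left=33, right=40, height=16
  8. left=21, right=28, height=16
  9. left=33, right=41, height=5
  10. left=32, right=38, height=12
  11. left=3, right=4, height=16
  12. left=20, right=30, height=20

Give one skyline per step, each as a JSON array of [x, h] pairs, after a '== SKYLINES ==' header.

== SKYLINES ==
[[33,16],[34,0]]
[[33,16],[34,3],[48,0]]
[[19,3],[21,0],[33,16],[34,3],[48,0]]
[[19,3],[21,0],[32,16],[34,3],[48,0]]
[[19,3],[21,16],[34,3],[48,0]]
[[19,3],[21,16],[34,3],[41,16],[42,3],[48,0]]
[[19,3],[21,16],[40,3],[41,16],[42,3],[48,0]]
[[19,3],[21,16],[40,3],[41,16],[42,3],[48,0]]
[[19,3],[21,16],[40,5],[41,16],[42,3],[48,0]]
[[19,3],[21,16],[40,5],[41,16],[42,3],[48,0]]
[[3,16],[4,0],[19,3],[21,16],[40,5],[41,16],[42,3],[48,0]]
[[3,16],[4,0],[19,3],[20,20],[30,16],[40,5],[41,16],[42,3],[48,0]]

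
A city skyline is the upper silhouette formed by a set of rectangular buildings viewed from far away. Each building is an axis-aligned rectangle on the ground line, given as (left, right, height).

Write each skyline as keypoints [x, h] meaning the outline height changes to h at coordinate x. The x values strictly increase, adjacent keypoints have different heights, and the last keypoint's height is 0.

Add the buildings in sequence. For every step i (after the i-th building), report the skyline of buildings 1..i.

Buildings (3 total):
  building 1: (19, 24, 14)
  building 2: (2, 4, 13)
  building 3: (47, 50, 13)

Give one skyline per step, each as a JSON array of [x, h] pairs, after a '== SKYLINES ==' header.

== SKYLINES ==
[[19,14],[24,0]]
[[2,13],[4,0],[19,14],[24,0]]
[[2,13],[4,0],[19,14],[24,0],[47,13],[50,0]]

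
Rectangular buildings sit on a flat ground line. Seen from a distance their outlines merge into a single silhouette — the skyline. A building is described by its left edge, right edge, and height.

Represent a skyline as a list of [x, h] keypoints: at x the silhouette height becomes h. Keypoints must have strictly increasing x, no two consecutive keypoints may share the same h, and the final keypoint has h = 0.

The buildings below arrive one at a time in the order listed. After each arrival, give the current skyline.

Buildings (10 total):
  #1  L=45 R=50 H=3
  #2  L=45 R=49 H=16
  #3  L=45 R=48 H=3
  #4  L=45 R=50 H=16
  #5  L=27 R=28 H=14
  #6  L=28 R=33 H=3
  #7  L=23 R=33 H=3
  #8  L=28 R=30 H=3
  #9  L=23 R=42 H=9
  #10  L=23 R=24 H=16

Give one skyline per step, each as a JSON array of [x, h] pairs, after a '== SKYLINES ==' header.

== SKYLINES ==
[[45,3],[50,0]]
[[45,16],[49,3],[50,0]]
[[45,16],[49,3],[50,0]]
[[45,16],[50,0]]
[[27,14],[28,0],[45,16],[50,0]]
[[27,14],[28,3],[33,0],[45,16],[50,0]]
[[23,3],[27,14],[28,3],[33,0],[45,16],[50,0]]
[[23,3],[27,14],[28,3],[33,0],[45,16],[50,0]]
[[23,9],[27,14],[28,9],[42,0],[45,16],[50,0]]
[[23,16],[24,9],[27,14],[28,9],[42,0],[45,16],[50,0]]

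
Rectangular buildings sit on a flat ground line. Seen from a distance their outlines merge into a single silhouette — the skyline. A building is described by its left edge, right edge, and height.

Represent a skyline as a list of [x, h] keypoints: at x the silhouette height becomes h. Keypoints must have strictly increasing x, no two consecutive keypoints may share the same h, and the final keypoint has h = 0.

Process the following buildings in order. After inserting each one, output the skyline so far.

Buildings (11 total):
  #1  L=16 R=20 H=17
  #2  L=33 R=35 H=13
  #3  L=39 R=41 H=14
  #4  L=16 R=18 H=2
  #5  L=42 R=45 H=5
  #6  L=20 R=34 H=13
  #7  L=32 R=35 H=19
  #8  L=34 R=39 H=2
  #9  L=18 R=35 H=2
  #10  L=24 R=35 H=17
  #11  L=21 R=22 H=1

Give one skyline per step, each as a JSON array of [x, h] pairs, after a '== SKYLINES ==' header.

== SKYLINES ==
[[16,17],[20,0]]
[[16,17],[20,0],[33,13],[35,0]]
[[16,17],[20,0],[33,13],[35,0],[39,14],[41,0]]
[[16,17],[20,0],[33,13],[35,0],[39,14],[41,0]]
[[16,17],[20,0],[33,13],[35,0],[39,14],[41,0],[42,5],[45,0]]
[[16,17],[20,13],[35,0],[39,14],[41,0],[42,5],[45,0]]
[[16,17],[20,13],[32,19],[35,0],[39,14],[41,0],[42,5],[45,0]]
[[16,17],[20,13],[32,19],[35,2],[39,14],[41,0],[42,5],[45,0]]
[[16,17],[20,13],[32,19],[35,2],[39,14],[41,0],[42,5],[45,0]]
[[16,17],[20,13],[24,17],[32,19],[35,2],[39,14],[41,0],[42,5],[45,0]]
[[16,17],[20,13],[24,17],[32,19],[35,2],[39,14],[41,0],[42,5],[45,0]]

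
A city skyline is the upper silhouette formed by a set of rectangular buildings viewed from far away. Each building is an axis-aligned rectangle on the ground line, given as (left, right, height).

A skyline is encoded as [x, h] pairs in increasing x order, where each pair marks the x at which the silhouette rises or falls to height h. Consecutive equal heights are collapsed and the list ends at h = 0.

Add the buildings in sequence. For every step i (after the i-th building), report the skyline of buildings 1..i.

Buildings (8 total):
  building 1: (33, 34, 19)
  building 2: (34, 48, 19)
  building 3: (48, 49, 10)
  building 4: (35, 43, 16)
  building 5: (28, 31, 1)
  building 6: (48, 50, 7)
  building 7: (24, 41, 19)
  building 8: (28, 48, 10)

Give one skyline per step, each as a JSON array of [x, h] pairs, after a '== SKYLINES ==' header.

== SKYLINES ==
[[33,19],[34,0]]
[[33,19],[48,0]]
[[33,19],[48,10],[49,0]]
[[33,19],[48,10],[49,0]]
[[28,1],[31,0],[33,19],[48,10],[49,0]]
[[28,1],[31,0],[33,19],[48,10],[49,7],[50,0]]
[[24,19],[48,10],[49,7],[50,0]]
[[24,19],[48,10],[49,7],[50,0]]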